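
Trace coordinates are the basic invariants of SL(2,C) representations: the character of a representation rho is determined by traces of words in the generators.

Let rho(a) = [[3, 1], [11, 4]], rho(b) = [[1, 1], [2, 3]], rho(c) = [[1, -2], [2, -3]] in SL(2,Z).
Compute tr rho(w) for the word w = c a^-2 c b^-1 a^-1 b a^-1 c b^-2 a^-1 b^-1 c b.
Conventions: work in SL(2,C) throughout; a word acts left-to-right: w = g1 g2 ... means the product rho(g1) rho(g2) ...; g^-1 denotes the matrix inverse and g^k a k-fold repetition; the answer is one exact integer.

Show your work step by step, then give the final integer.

rho(c) = [[1, -2], [2, -3]]
... * rho(a^-1) = [[4, -1], [-11, 3]]  ->  [[26, -7], [41, -11]]
... * rho(a^-1) = [[4, -1], [-11, 3]]  ->  [[181, -47], [285, -74]]
... * rho(c) = [[1, -2], [2, -3]]  ->  [[87, -221], [137, -348]]
... * rho(b^-1) = [[3, -1], [-2, 1]]  ->  [[703, -308], [1107, -485]]
... * rho(a^-1) = [[4, -1], [-11, 3]]  ->  [[6200, -1627], [9763, -2562]]
... * rho(b) = [[1, 1], [2, 3]]  ->  [[2946, 1319], [4639, 2077]]
... * rho(a^-1) = [[4, -1], [-11, 3]]  ->  [[-2725, 1011], [-4291, 1592]]
... * rho(c) = [[1, -2], [2, -3]]  ->  [[-703, 2417], [-1107, 3806]]
... * rho(b^-1) = [[3, -1], [-2, 1]]  ->  [[-6943, 3120], [-10933, 4913]]
... * rho(b^-1) = [[3, -1], [-2, 1]]  ->  [[-27069, 10063], [-42625, 15846]]
... * rho(a^-1) = [[4, -1], [-11, 3]]  ->  [[-218969, 57258], [-344806, 90163]]
... * rho(b^-1) = [[3, -1], [-2, 1]]  ->  [[-771423, 276227], [-1214744, 434969]]
... * rho(c) = [[1, -2], [2, -3]]  ->  [[-218969, 714165], [-344806, 1124581]]
... * rho(b) = [[1, 1], [2, 3]]  ->  [[1209361, 1923526], [1904356, 3028937]]
tr = 1209361 + 3028937 = 4238298

4238298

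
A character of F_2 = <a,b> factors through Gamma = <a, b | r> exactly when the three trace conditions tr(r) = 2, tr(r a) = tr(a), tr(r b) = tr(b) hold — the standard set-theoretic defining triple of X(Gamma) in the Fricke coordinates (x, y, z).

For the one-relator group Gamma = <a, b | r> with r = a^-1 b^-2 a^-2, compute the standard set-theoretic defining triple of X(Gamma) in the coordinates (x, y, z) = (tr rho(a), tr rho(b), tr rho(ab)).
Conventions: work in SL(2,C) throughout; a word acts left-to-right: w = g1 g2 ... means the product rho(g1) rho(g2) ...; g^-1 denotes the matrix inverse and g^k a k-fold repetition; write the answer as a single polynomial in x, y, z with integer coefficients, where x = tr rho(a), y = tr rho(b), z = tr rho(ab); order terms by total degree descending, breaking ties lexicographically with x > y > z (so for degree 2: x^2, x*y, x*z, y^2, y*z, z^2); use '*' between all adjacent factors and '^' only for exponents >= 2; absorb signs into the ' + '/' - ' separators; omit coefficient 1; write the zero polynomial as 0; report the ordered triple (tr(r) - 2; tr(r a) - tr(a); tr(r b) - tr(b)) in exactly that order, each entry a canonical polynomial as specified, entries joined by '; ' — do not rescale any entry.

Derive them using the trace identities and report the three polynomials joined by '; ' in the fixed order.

tr(b^-1) = tr(b) = y
tr(b^-1 a) = tr(a) * tr(b) - tr(a b) = x*y - z
tr(b^-1 a^-1) = tr(b^-1) * tr(a) - tr(b^-1 a) = z
tr(a^-2 b^-1) = tr(b^-1 a^-1) * tr(a) - tr(b^-1) = x*z - y
tr(a^-3 b^-1) = tr(a^-2 b^-1) * tr(a) - tr(a^-2 b^-1 a) = x^2*z - x*y - z
tr(a^-2) = tr(a^-1) * tr(a) - tr(1) = x^2 - 2
tr(a^-3) = tr(a^-2) * tr(a) - tr(a^-1) = x^3 - 3*x
tr(a^-1 b^-2 a^-2) = tr(a^-3 b^-1) * tr(b) - tr(a^-3) = x^2*y*z - x^3 - x*y^2 - y*z + 3*x
tr(b^-2 a^-1) = tr(b^-1 a^-1) * tr(b) - tr(b^-1 a^-1 b)   [inverse elimination on b] = y*z - x
tr(b^-2) = tr(b^-1) * tr(b) - tr(1)   [inverse elimination on b] = y^2 - 2
tr(a^-1 b^-2 a^-1) = tr(b^-2 a^-1) * tr(a) - tr(b^-2)   [inverse elimination on a] = x*y*z - x^2 - y^2 + 2
tr(b a b a) = tr(a b) * tr(a b) - tr(1) = z^2 - 2
tr(a^-1 b a b) = tr(b a b) * tr(a) - tr(b a b a) = x*y*z - x^2 - z^2 + 2
tr(a^-1 b a b^-1) = tr(a^-1 b a) * tr(b) - tr(a^-1 b a b) = -x*y*z + x^2 + y^2 + z^2 - 2
tr(b a b^-2 a^-1) = tr(a^-1 b a b^-1) * tr(b) - tr(a^-1 b a) = -x*y^2*z + x^2*y + y^3 + y*z^2 - 3*y
tr(b^-2 a^-2 b a) = tr(b a b^-2 a^-1) * tr(a) - tr(b a b^-2) = -x^2*y^2*z + x^3*y + x*y^3 + x*y*z^2 - 4*x*y + z
tr(a^-1 b^-2 a^-2 b) = tr(b^-2 a^-2 b) * tr(a) - tr(b^-2 a^-2 b a) = x^2*y^2*z - x^3*y - x*y^3 - x*y*z^2 + x^2*z + 3*x*y - z
assemble the triple (tr(r) - 2; tr(r a) - x; tr(r b) - y)

x^2*y*z - x^3 - x*y^2 - y*z + 3*x - 2; x*y*z - x^2 - y^2 - x + 2; x^2*y^2*z - x^3*y - x*y^3 - x*y*z^2 + x^2*z + 3*x*y - y - z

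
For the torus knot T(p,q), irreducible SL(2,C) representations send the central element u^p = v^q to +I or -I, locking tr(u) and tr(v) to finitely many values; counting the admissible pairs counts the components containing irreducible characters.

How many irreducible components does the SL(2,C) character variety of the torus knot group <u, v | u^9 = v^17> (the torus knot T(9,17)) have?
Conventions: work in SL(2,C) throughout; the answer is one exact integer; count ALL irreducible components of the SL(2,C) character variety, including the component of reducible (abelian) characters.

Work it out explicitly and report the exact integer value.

65

For T(9,17): irreducibility forces the central element u^9 = v^17 to one of +I, -I.
This locks tr(u) to 2*cos(pi*alpha/9), alpha in 1..8, and tr(v) to 2*cos(pi*beta/17), beta in 1..16, on each component of irreducible characters.
The two central values (-1)^alpha I and (-1)^beta I must be the same matrix, so alpha and beta share a parity.
Enumerate parity-matched pairs: 4*8 odd-odd plus 4*8 even-even gives 64.
That is 64 components of irreducible characters, and with the reducible (abelian) component the total is 65.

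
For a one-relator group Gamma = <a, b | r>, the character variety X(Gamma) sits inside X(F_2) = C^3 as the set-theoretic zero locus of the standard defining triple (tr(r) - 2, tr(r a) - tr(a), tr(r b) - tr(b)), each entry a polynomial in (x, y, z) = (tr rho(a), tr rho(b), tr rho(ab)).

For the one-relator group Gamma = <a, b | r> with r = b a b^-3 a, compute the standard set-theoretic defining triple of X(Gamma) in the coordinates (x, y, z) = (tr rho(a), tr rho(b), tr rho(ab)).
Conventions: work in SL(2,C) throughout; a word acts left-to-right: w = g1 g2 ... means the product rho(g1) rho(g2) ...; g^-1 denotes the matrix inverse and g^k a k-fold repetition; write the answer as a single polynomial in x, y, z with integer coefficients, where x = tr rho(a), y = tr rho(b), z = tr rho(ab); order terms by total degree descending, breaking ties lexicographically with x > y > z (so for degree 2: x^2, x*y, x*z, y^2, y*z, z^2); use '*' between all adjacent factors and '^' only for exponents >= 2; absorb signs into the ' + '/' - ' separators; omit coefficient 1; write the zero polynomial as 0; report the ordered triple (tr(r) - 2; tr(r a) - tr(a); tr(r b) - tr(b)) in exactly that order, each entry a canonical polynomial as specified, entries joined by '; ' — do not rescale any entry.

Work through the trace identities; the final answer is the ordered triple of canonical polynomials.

and tr(a b a) = tr(a)*tr(b a) - tr(b) = x*z - y
tr(a b a b) = tr(a b)*tr(a b) - tr(1)   [split at repeated a] = z^2 - 2
and tr(b^-1 a b a) = tr(a b a)*tr(b) - tr(a b a b) = x*y*z - y^2 - z^2 + 2
tr(a b a b^-2) = tr(b^-1 a b a)*tr(b) - tr(b^-1 a b a b) = x*y^2*z - y^3 - y*z^2 - x*z + 3*y
next, tr(b a b^-3 a) = tr(a b a b^-2)*tr(b) - tr(a b a b^-1) = x*y^3*z - y^4 - y^2*z^2 - 2*x*y*z + 4*y^2 + z^2 - 2
next, tr(a^2 b a) = tr(a)*tr(b a^2) - tr(b a) = x^2*z - x*y - z
tr(b a b) = tr(b)*tr(a b) - tr(a) = y*z - x
next, tr(a^2 b a b) = tr(a)*tr(b a b a) - tr(b a b) = x*z^2 - y*z - x
tr(a^2 b a b^-1) = tr(a^2 b a)*tr(b) - tr(a^2 b a b) = x^2*y*z - x*y^2 - x*z^2 + x
and tr(a^2 b a b^-2) = tr(a^2 b a b^-1)*tr(b) - tr(a^2 b a) = x^2*y^2*z - x*y^3 - x*y*z^2 - x^2*z + 2*x*y + z
and tr(b a b^-3 a^2) = tr(a^2 b a b^-2)*tr(b) - tr(a^2 b a b^-1) = x^2*y^3*z - x*y^4 - x*y^2*z^2 - 2*x^2*y*z + 3*x*y^2 + x*z^2 + y*z - x
tr(b^2) = tr(b)*tr(b) - tr(1)  (reduce the b square) = y^2 - 2
tr(a b^2 a) = tr(a)*tr(b^2 a) - tr(b^2)  (reduce the a square) = x*y*z - x^2 - y^2 + 2
tr(a b^2 a b) = tr(b)*tr(a b a b) - tr(a b a)  (reduce the b square) = y*z^2 - x*z - y
tr(b^-1 a b^2 a) = tr(a b^2 a)*tr(b) - tr(a b^2 a b)  (eliminate b^-1) = x*y^2*z - x^2*y - y^3 - y*z^2 + x*z + 3*y
tr(b^-2 a b^2 a) = tr(b^-1 a b^2 a)*tr(b) - tr(b^-1 a b^2 a b)  (eliminate b^-1) = x*y^3*z - x^2*y^2 - y^4 - y^2*z^2 + x^2 + 4*y^2 - 2
tr(b a b^-3 a b) = tr(b^-2 a b^2 a)*tr(b) - tr(b^-2 a b^2 a b)  (eliminate b^-1) = x*y^4*z - x^2*y^3 - y^5 - y^3*z^2 - x*y^2*z + 2*x^2*y + 5*y^3 + y*z^2 - x*z - 5*y
assemble the triple (tr(r) - 2; tr(r a) - x; tr(r b) - y)

x*y^3*z - y^4 - y^2*z^2 - 2*x*y*z + 4*y^2 + z^2 - 4; x^2*y^3*z - x*y^4 - x*y^2*z^2 - 2*x^2*y*z + 3*x*y^2 + x*z^2 + y*z - 2*x; x*y^4*z - x^2*y^3 - y^5 - y^3*z^2 - x*y^2*z + 2*x^2*y + 5*y^3 + y*z^2 - x*z - 6*y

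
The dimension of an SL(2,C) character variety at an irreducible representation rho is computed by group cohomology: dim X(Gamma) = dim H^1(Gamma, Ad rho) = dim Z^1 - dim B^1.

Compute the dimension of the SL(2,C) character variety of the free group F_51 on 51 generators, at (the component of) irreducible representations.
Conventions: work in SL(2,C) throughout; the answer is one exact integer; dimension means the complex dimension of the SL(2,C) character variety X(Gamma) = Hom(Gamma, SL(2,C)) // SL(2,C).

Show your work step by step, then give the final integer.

150

Here Gamma is free of rank 51 — no relator constrains a cocycle.
A cocycle picks one sl_2 vector per generator freely, giving dim Z^1 = 3*51 = 153.
At an irreducible rho the centralizer of the image in sl_2 is 0, so the coboundary map sl_2 -> Z^1 is injective: dim B^1 = 3.
Therefore dim X = 153 - 3 = 150.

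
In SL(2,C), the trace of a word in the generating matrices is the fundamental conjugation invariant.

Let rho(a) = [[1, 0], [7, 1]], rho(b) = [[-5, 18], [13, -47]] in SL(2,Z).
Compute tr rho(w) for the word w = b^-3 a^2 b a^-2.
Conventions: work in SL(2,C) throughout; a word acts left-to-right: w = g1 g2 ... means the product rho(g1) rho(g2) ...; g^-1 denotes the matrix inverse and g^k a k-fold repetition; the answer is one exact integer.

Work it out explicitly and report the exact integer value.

171654014

rho(b^-1) = [[-47, -18], [-13, -5]]
... * rho(b^-1) = [[-47, -18], [-13, -5]]  ->  [[2443, 936], [676, 259]]
... * rho(b^-1) = [[-47, -18], [-13, -5]]  ->  [[-126989, -48654], [-35139, -13463]]
... * rho(a) = [[1, 0], [7, 1]]  ->  [[-467567, -48654], [-129380, -13463]]
... * rho(a) = [[1, 0], [7, 1]]  ->  [[-808145, -48654], [-223621, -13463]]
... * rho(b) = [[-5, 18], [13, -47]]  ->  [[3408223, -12259872], [943086, -3392417]]
... * rho(a^-1) = [[1, 0], [-7, 1]]  ->  [[89227327, -12259872], [24690005, -3392417]]
... * rho(a^-1) = [[1, 0], [-7, 1]]  ->  [[175046431, -12259872], [48436924, -3392417]]
tr = 175046431 + -3392417 = 171654014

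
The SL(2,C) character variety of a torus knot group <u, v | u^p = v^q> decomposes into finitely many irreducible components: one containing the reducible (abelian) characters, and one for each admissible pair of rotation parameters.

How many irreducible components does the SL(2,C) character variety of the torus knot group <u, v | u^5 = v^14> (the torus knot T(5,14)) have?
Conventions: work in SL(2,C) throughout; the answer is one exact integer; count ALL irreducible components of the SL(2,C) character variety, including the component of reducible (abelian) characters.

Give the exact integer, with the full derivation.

27

In the torus knot group T(5,14), u^5 = v^14 is central, so an irreducible representation sends it to +I or -I (Schur).
This locks tr(u) to 2*cos(pi*alpha/5), alpha in 1..4, and tr(v) to 2*cos(pi*beta/14), beta in 1..13, on each component of irreducible characters.
Consistency of u^5 = (-1)^alpha I with v^14 = (-1)^beta I forces alpha = beta (mod 2).
count pairs: odd alpha (2 choices) x odd beta (7), plus even alpha (2) x even beta (6): 2*7 + 2*6 = 26.
That is 26 components of irreducible characters, and with the reducible (abelian) component the total is 27.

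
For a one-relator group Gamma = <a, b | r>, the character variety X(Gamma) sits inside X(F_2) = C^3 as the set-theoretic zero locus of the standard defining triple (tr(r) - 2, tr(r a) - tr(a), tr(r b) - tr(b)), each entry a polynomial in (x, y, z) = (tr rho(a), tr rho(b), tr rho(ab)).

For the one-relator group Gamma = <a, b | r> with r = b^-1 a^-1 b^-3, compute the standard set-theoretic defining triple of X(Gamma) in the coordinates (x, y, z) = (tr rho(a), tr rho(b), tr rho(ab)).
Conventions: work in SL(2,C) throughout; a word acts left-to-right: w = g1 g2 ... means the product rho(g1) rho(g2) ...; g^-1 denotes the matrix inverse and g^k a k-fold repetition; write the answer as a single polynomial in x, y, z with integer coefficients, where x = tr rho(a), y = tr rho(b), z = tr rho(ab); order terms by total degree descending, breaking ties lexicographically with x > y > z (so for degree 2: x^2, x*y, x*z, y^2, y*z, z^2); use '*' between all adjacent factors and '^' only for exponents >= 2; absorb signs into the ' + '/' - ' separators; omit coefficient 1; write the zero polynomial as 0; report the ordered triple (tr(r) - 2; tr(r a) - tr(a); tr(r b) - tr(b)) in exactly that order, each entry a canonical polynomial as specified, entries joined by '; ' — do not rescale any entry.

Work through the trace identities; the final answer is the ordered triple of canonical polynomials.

y^3*z - x*y^2 - 2*y*z + x - 2; x*y^3*z - x^2*y^2 - y^2*z^2 - x*y*z + x^2 + y^2 + z^2 - x - 2; y^2*z - x*y - y - z

apply: tr(a^-1) = tr(a) = x
tr(a^-1 b) = tr(b) tr(a) - tr(b a) = x*y - z
use: tr(a^-1 b^-1) = tr(a^-1) tr(b) - tr(a^-1 b) = z
tr(a^-1 b^-2) = tr(a^-1 b^-1) tr(b) - tr(a^-1) = y*z - x
apply: tr(b^-2 a^-1 b^-1) = tr(a^-1 b^-2) tr(b) - tr(a^-1 b^-1) = y^2*z - x*y - z
apply: tr(b^-1 a^-1 b^-3) = tr(b^-2 a^-1 b^-1) tr(b) - tr(b^-2 a^-1) = y^3*z - x*y^2 - 2*y*z + x
apply: tr(b^-1 a b^-1) = tr(b^-1 a) tr(b) - tr(b^-1 a b) = x*y^2 - y*z - x
apply: tr(b^-2 a b^-1) = tr(b^-1 a b^-1) tr(b) - tr(b^-1 a) = x*y^3 - y^2*z - 2*x*y + z
apply: tr(b^-3 a b^-1) = tr(b^-2 a b^-1) tr(b) - tr(b^-2 a) = x*y^4 - y^3*z - 3*x*y^2 + 2*y*z + x
tr(a^2) = tr(a) tr(a) - tr(1) = x^2 - 2
tr(a^2 b) = tr(a) tr(b a) - tr(b) = x*z - y
use: tr(b^-1 a^2) = tr(a^2) tr(b) - tr(a^2 b) = x^2*y - x*z - y
use: tr(a b^-2 a) = tr(b^-1 a^2) tr(b) - tr(b^-1 a^2 b) = x^2*y^2 - x*y*z - x^2 - y^2 + 2
use: tr(a b a b) = tr(a b) tr(a b) - tr(1) = z^2 - 2
tr(b^-1 a b a) = tr(a b a) tr(b) - tr(a b a b) = x*y*z - y^2 - z^2 + 2
apply: tr(a b^-2 a b) = tr(b^-1 a b a) tr(b) - tr(b^-1 a b a b) = x*y^2*z - y^3 - y*z^2 - x*z + 3*y
use: tr(b^-1 a b^-1 a b^-1) = tr(a b^-2 a) tr(b) - tr(a b^-2 a b) = x^2*y^3 - 2*x*y^2*z - x^2*y + y*z^2 + x*z - y
tr(b^-1 a b^-1 a) = tr(a b^-1 a) tr(b) - tr(a b^-1 a b) = x^2*y^2 - 2*x*y*z + z^2 - 2
tr(b^-3 a b^-1 a) = tr(b^-1 a b^-1 a b^-1) tr(b) - tr(b^-1 a b^-1 a) = x^2*y^4 - 2*x*y^3*z - 2*x^2*y^2 + y^2*z^2 + 3*x*y*z - y^2 - z^2 + 2
use: tr(b^-1 a^-1 b^-3 a) = tr(b^-3 a b^-1) tr(a) - tr(b^-3 a b^-1 a) = x*y^3*z - x^2*y^2 - y^2*z^2 - x*y*z + x^2 + y^2 + z^2 - 2
assemble the triple (tr(r) - 2; tr(r a) - x; tr(r b) - y)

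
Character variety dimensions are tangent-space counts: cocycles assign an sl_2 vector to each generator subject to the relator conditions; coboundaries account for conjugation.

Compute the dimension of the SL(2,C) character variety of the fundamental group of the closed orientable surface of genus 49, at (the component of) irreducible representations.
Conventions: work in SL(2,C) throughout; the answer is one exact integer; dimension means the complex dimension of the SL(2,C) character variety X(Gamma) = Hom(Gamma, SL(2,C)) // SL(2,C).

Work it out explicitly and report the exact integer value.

288

The genus-49 surface group: 2g = 98 generators, one relator prod [a_i, b_i].
Unconstrained cocycle data is one sl_2 vector per generator (294 dimensions), cut by the relator condition d_2(z) = 0.
H^2 = coker(d_2) is dual to H^0 = 0 at irreducible rho (Poincare duality), so d_2 is onto: dim Z^1 = 291.
As always at irreducible rho, dim B^1 = 3.
dim H^1 = 291 - 3 = 288 = dim X.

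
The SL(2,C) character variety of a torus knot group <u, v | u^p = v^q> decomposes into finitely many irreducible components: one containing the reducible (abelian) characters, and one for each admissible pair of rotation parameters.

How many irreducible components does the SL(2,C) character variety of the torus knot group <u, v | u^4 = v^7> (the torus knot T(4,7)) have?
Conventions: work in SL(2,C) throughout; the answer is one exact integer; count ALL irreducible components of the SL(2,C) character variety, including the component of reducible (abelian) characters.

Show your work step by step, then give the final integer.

10

For T(4,7): irreducibility forces the central element u^4 = v^7 to one of +I, -I.
So on each irreducible component the traces are pinned: tr(u) = 2*cos(pi*alpha/4) with 1 <= alpha <= 3, tr(v) = 2*cos(pi*beta/7) with 1 <= beta <= 6.
Consistency of u^4 = (-1)^alpha I with v^7 = (-1)^beta I forces alpha = beta (mod 2).
Enumerate parity-matched pairs: 2*3 odd-odd plus 1*3 even-even gives 9.
That is 9 components of irreducible characters, and with the reducible (abelian) component the total is 10.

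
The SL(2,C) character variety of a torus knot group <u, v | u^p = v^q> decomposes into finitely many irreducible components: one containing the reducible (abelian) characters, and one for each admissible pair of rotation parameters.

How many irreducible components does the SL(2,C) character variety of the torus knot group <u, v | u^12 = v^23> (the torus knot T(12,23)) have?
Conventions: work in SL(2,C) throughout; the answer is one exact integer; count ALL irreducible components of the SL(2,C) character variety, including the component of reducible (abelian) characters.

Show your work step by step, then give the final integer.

122

For T(12,23): irreducibility forces the central element u^12 = v^23 to one of +I, -I.
On an irreducible component, tr(u) is locked at 2*cos(pi*alpha/12) for some alpha in 1..11, and tr(v) at 2*cos(pi*beta/23) for some beta in 1..22.
Consistency of u^12 = (-1)^alpha I with v^23 = (-1)^beta I forces alpha = beta (mod 2).
Counting: 6 odd alphas x 11 odd betas + 5 even alphas x 11 even betas = 66 + 55 = 121.
That is 121 components of irreducible characters, and with the reducible (abelian) component the total is 122.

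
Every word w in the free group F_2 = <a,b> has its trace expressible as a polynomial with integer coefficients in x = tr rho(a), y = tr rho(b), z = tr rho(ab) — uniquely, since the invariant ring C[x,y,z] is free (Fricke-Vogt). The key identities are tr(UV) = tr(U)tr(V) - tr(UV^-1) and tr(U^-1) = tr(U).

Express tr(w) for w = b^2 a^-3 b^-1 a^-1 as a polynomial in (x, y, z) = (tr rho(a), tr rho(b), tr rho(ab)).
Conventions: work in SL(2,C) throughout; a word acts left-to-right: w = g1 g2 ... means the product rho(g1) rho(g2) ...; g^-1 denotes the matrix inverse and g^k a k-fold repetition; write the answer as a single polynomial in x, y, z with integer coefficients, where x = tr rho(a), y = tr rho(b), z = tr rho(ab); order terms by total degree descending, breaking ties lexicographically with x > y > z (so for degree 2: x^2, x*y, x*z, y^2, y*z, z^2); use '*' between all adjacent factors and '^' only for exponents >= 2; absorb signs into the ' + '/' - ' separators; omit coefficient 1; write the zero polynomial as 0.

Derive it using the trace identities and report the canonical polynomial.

trace(b^2) = trace(b)*trace(b) - trace(1)  (reduce the b square) = y^2 - 2
so trace(b^2 a) = trace(b)*trace(a b) - trace(a)  (reduce the b square) = y*z - x
reduce: trace(b^2 a^-1) = trace(b^2)*trace(a) - trace(b^2 a)  (eliminate a^-1) = x*y^2 - y*z - x
trace(a^-2 b^2) = trace(b^2 a^-1)*trace(a) - trace(b^2)  (eliminate a^-1) = x^2*y^2 - x*y*z - x^2 - y^2 + 2
so trace(a^-3 b^2) = trace(a^-2 b^2)*trace(a) - trace(a^-2 b^2 a)  (eliminate a^-1) = x^3*y^2 - x^2*y*z - x^3 - 2*x*y^2 + y*z + 3*x
trace(a^-1 b^2 a^-3) = trace(a^-3 b^2)*trace(a) - trace(a^-3 b^2 a)  (eliminate a^-1) = x^4*y^2 - x^3*y*z - x^4 - 3*x^2*y^2 + 2*x*y*z + 4*x^2 + y^2 - 2
trace(b^3) = trace(b)*trace(b^2) - trace(b)  (reduce the b square) = y^3 - 3*y
trace(b^3 a) = trace(b)*trace(a b^2) - trace(a b)  (reduce the b square) = y^2*z - x*y - z
reduce: trace(b^2 a^-1 b) = trace(b^3)*trace(a) - trace(b^3 a)  (eliminate a^-1) = x*y^3 - y^2*z - 2*x*y + z
so trace(a b a b) = trace(b a)*trace(b a) - trace(1)  (split on b) = z^2 - 2
trace(a b a) = trace(a)*trace(b a) - trace(b)  (reduce the a square) = x*z - y
reduce: trace(b a b^2 a) = trace(b)*trace(a b a b) - trace(a b a)  (reduce the b square) = y*z^2 - x*z - y
so trace(b^2 a^-1 b a) = trace(b a b^2)*trace(a) - trace(b a b^2 a)  (eliminate a^-1) = x*y^2*z - x^2*y - y*z^2 + y
reduce: trace(a^-1 b a^-1 b^2) = trace(b^2 a^-1 b)*trace(a) - trace(b^2 a^-1 b a)  (eliminate a^-1) = x^2*y^3 - 2*x*y^2*z - x^2*y + y*z^2 + x*z - y
trace(a^-2 b a^-1 b^2) = trace(a^-1 b a^-1 b^2)*trace(a) - trace(a^-1 b a^-1 b^2 a)  (eliminate a^-1) = x^3*y^3 - 2*x^2*y^2*z - x^3*y - x*y^3 + x*y*z^2 + x^2*z + y^2*z + x*y - z
reduce: trace(a^-1 b^2 a^-3 b) = trace(a^-2 b a^-1 b^2)*trace(a) - trace(a^-2 b a^-1 b^2 a)  (eliminate a^-1) = x^4*y^3 - 2*x^3*y^2*z - x^4*y - 2*x^2*y^3 + x^2*y*z^2 + x^3*z + 3*x*y^2*z + 2*x^2*y - y*z^2 - 2*x*z + y
trace(b^2 a^-3 b^-1 a^-1) = trace(a^-1 b^2 a^-3)*trace(b) - trace(a^-1 b^2 a^-3 b)  (eliminate b^-1) = x^3*y^2*z - x^2*y^3 - x^2*y*z^2 - x^3*z - x*y^2*z + 2*x^2*y + y^3 + y*z^2 + 2*x*z - 3*y

x^3*y^2*z - x^2*y^3 - x^2*y*z^2 - x^3*z - x*y^2*z + 2*x^2*y + y^3 + y*z^2 + 2*x*z - 3*y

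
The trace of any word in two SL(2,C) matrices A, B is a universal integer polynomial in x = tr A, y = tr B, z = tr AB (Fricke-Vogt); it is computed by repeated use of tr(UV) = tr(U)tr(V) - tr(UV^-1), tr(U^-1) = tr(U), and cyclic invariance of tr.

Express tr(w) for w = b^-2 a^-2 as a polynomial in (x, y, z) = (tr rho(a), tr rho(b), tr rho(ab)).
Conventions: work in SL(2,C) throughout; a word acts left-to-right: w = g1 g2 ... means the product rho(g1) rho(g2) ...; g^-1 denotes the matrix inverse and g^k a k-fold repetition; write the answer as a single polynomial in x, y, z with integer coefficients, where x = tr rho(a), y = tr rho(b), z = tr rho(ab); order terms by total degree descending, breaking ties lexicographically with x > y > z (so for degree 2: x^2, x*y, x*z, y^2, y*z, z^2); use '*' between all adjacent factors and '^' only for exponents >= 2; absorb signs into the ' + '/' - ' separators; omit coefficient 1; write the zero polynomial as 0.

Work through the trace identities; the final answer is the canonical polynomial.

tr(b^-1) = tr(b) = y
and tr(b^-2) = tr(b^-1) * tr(b) - tr(1) = y^2 - 2
tr(b^-1 a) = tr(a) * tr(b) - tr(a b) = x*y - z
next, tr(b^-2 a) = tr(b^-1 a) * tr(b) - tr(b^-1 a b) = x*y^2 - y*z - x
tr(b^-2 a^-1) = tr(b^-2) * tr(a) - tr(b^-2 a) = y*z - x
tr(b^-2 a^-2) = tr(b^-2 a^-1) * tr(a) - tr(b^-2) = x*y*z - x^2 - y^2 + 2

x*y*z - x^2 - y^2 + 2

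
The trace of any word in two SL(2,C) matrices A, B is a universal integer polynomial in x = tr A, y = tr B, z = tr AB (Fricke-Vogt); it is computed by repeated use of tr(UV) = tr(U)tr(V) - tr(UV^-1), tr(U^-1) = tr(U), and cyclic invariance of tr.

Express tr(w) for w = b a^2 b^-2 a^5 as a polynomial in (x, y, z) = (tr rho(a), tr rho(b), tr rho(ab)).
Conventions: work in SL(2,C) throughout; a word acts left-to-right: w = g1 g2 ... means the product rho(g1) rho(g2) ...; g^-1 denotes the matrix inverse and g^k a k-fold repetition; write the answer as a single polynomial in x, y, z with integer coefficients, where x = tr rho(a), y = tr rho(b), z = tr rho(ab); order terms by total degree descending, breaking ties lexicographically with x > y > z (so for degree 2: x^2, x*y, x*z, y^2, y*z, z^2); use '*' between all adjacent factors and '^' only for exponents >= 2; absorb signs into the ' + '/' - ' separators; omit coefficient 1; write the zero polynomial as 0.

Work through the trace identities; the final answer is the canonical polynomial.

trace(a b a) = trace(a) * trace(b a) - trace(b)   [square of a] = x*z - y
trace(a^2 b a) = trace(a) * trace(a b a) - trace(a b)   [square of a] = x^2*z - x*y - z
trace(a^2 b a^2) = trace(a) * trace(a^2 b a) - trace(a^2 b)   [square of a] = x^3*z - x^2*y - 2*x*z + y
trace(a^3 b a^2) = trace(a) * trace(a^2 b a^2) - trace(a^2 b a)   [square of a] = x^4*z - x^3*y - 3*x^2*z + 2*x*y + z
trace(a^5 b a) = trace(a) * trace(a^3 b a^2) - trace(a^3 b a)   [square of a] = x^5*z - x^4*y - 4*x^3*z + 3*x^2*y + 3*x*z - y
trace(a^5 b a^2) = trace(a) * trace(a^5 b a) - trace(a^5 b)   [square of a] = x^6*z - x^5*y - 5*x^4*z + 4*x^3*y + 6*x^2*z - 3*x*y - z
trace(b a b a) = trace(a b) * trace(a b) - trace(1)   [split at a repeated a] = z^2 - 2
trace(b a b) = trace(b) * trace(a b) - trace(a)   [square of b] = y*z - x
trace(b a^2 b a) = trace(a) * trace(b a b a) - trace(b a b)   [square of a] = x*z^2 - y*z - x
trace(a^2) = trace(a) * trace(a) - trace(1)   [square of a] = x^2 - 2
trace(b a^2 b) = trace(b) * trace(a^2 b) - trace(a^2)   [square of b] = x*y*z - x^2 - y^2 + 2
trace(b a^2 b a^2) = trace(a) * trace(b a^2 b a) - trace(b a^2 b)   [square of a] = x^2*z^2 - 2*x*y*z + y^2 - 2
trace(a^2 b a^2 b a) = trace(a) * trace(b a^2 b a^2) - trace(b a^2 b a)   [square of a] = x^3*z^2 - 2*x^2*y*z + x*y^2 - x*z^2 + y*z - x
trace(a^2 b a^2 b a^2) = trace(a) * trace(a^2 b a^2 b a) - trace(a^2 b a^2 b)   [square of a] = x^4*z^2 - 2*x^3*y*z + x^2*y^2 - 2*x^2*z^2 + 3*x*y*z - x^2 - y^2 + 2
trace(a^5 b a^2 b) = trace(a) * trace(a^2 b a^2 b a^2) - trace(a^2 b a^2 b a)   [square of a] = x^5*z^2 - 2*x^4*y*z + x^3*y^2 - 3*x^3*z^2 + 5*x^2*y*z - x^3 - 2*x*y^2 + x*z^2 - y*z + 3*x
trace(a^5 b a^2 b^-1) = trace(a^5 b a^2) * trace(b) - trace(a^5 b a^2 b)   [inverse elimination on b] = x^6*y*z - x^5*y^2 - x^5*z^2 - 3*x^4*y*z + 3*x^3*y^2 + 3*x^3*z^2 + x^2*y*z + x^3 - x*y^2 - x*z^2 - 3*x
trace(b a^2 b^-2 a^5) = trace(a^5 b a^2 b^-1) * trace(b) - trace(a^5 b a^2)   [inverse elimination on b] = x^6*y^2*z - x^5*y^3 - x^5*y*z^2 - x^6*z - 3*x^4*y^2*z + x^5*y + 3*x^3*y^3 + 3*x^3*y*z^2 + 5*x^4*z + x^2*y^2*z - 3*x^3*y - x*y^3 - x*y*z^2 - 6*x^2*z + z

x^6*y^2*z - x^5*y^3 - x^5*y*z^2 - x^6*z - 3*x^4*y^2*z + x^5*y + 3*x^3*y^3 + 3*x^3*y*z^2 + 5*x^4*z + x^2*y^2*z - 3*x^3*y - x*y^3 - x*y*z^2 - 6*x^2*z + z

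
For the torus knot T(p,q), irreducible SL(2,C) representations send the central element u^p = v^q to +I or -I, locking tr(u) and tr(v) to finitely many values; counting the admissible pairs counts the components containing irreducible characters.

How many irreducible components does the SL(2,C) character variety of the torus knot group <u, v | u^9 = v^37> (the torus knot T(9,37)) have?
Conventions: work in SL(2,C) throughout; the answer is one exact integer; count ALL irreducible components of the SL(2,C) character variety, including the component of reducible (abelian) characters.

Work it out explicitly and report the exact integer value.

Gamma = < u, v | u^9 = v^37 > (torus knot T(9,37)); the central element u^9 = v^37 acts as +I or -I in any irreducible SL(2,C) representation.
So on each irreducible component the traces are pinned: tr(u) = 2*cos(pi*alpha/9) with 1 <= alpha <= 8, tr(v) = 2*cos(pi*beta/37) with 1 <= beta <= 36.
u^9 = (-1)^alpha I and v^37 = (-1)^beta I must agree, so alpha and beta have equal parity.
Counting: 4 odd alphas x 18 odd betas + 4 even alphas x 18 even betas = 72 + 72 = 144.
Total: 144 irreducible-character components + 1 reducible (abelian) component = 145.

145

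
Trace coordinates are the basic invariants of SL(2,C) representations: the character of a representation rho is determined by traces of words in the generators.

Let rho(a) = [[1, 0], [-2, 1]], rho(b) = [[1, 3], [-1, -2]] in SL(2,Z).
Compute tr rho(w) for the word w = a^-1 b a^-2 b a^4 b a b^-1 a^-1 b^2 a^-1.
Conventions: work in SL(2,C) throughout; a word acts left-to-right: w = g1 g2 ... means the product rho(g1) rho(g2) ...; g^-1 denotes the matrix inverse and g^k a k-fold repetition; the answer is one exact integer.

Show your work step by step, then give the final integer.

138779

rho(a^-1) = [[1, 0], [2, 1]]
... * rho(b) = [[1, 3], [-1, -2]]  ->  [[1, 3], [1, 4]]
... * rho(a^-1) = [[1, 0], [2, 1]]  ->  [[7, 3], [9, 4]]
... * rho(a^-1) = [[1, 0], [2, 1]]  ->  [[13, 3], [17, 4]]
... * rho(b) = [[1, 3], [-1, -2]]  ->  [[10, 33], [13, 43]]
... * rho(a) = [[1, 0], [-2, 1]]  ->  [[-56, 33], [-73, 43]]
... * rho(a) = [[1, 0], [-2, 1]]  ->  [[-122, 33], [-159, 43]]
... * rho(a) = [[1, 0], [-2, 1]]  ->  [[-188, 33], [-245, 43]]
... * rho(a) = [[1, 0], [-2, 1]]  ->  [[-254, 33], [-331, 43]]
... * rho(b) = [[1, 3], [-1, -2]]  ->  [[-287, -828], [-374, -1079]]
... * rho(a) = [[1, 0], [-2, 1]]  ->  [[1369, -828], [1784, -1079]]
... * rho(b^-1) = [[-2, -3], [1, 1]]  ->  [[-3566, -4935], [-4647, -6431]]
... * rho(a^-1) = [[1, 0], [2, 1]]  ->  [[-13436, -4935], [-17509, -6431]]
... * rho(b) = [[1, 3], [-1, -2]]  ->  [[-8501, -30438], [-11078, -39665]]
... * rho(b) = [[1, 3], [-1, -2]]  ->  [[21937, 35373], [28587, 46096]]
... * rho(a^-1) = [[1, 0], [2, 1]]  ->  [[92683, 35373], [120779, 46096]]
tr = 92683 + 46096 = 138779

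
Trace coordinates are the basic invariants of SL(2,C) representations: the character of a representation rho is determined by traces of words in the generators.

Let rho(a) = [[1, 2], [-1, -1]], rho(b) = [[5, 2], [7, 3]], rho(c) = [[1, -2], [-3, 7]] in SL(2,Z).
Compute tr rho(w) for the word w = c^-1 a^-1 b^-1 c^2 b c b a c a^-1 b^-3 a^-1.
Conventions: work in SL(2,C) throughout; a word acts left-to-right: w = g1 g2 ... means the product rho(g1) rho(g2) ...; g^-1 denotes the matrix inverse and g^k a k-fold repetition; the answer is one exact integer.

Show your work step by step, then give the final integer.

rho(c^-1) = [[7, 2], [3, 1]]
... * rho(a^-1) = [[-1, -2], [1, 1]]  ->  [[-5, -12], [-2, -5]]
... * rho(b^-1) = [[3, -2], [-7, 5]]  ->  [[69, -50], [29, -21]]
... * rho(c) = [[1, -2], [-3, 7]]  ->  [[219, -488], [92, -205]]
... * rho(c) = [[1, -2], [-3, 7]]  ->  [[1683, -3854], [707, -1619]]
... * rho(b) = [[5, 2], [7, 3]]  ->  [[-18563, -8196], [-7798, -3443]]
... * rho(c) = [[1, -2], [-3, 7]]  ->  [[6025, -20246], [2531, -8505]]
... * rho(b) = [[5, 2], [7, 3]]  ->  [[-111597, -48688], [-46880, -20453]]
... * rho(a) = [[1, 2], [-1, -1]]  ->  [[-62909, -174506], [-26427, -73307]]
... * rho(c) = [[1, -2], [-3, 7]]  ->  [[460609, -1095724], [193494, -460295]]
... * rho(a^-1) = [[-1, -2], [1, 1]]  ->  [[-1556333, -2016942], [-653789, -847283]]
... * rho(b^-1) = [[3, -2], [-7, 5]]  ->  [[9449595, -6972044], [3969614, -2928837]]
... * rho(b^-1) = [[3, -2], [-7, 5]]  ->  [[77153093, -53759410], [32410701, -22583413]]
... * rho(b^-1) = [[3, -2], [-7, 5]]  ->  [[607775149, -423103236], [255315994, -177738467]]
... * rho(a^-1) = [[-1, -2], [1, 1]]  ->  [[-1030878385, -1638653534], [-433054461, -688370455]]
tr = -1030878385 + -688370455 = -1719248840

-1719248840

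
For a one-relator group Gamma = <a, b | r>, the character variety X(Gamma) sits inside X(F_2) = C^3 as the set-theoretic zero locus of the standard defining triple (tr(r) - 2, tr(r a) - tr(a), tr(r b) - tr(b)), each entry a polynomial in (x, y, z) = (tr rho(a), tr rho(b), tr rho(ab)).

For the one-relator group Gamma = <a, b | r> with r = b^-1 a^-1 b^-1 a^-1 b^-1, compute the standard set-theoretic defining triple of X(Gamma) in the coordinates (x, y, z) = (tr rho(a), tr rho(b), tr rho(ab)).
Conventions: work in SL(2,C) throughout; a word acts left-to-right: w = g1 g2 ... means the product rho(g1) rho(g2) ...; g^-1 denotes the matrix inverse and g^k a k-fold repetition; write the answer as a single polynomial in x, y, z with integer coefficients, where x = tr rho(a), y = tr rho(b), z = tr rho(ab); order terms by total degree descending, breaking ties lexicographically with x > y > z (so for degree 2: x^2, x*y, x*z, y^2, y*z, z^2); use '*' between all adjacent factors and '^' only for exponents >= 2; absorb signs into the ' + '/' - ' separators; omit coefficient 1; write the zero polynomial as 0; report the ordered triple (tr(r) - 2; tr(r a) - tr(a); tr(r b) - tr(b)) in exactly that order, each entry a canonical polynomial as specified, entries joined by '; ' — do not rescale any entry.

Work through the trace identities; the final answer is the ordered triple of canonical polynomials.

use: trace(a^-1) = trace(a) = x
trace(a^-1 b) = trace(b)*trace(a) - trace(b a) = x*y - z
use: trace(b^-1 a^-1) = trace(a^-1)*trace(b) - trace(a^-1 b) = z
trace(a^-2 b^-1) = trace(b^-1 a^-1)*trace(a) - trace(b^-1) = x*z - y
apply: trace(a^-2) = trace(a^-1)*trace(a) - trace(1) = x^2 - 2
use: trace(a^-1 b^-2 a^-1) = trace(a^-2 b^-1)*trace(b) - trace(a^-2) = x*y*z - x^2 - y^2 + 2
use: trace(a^-1 b a^-1) = trace(b a^-1)*trace(a) - trace(b) = x^2*y - x*z - y
trace(b^2) = trace(b)*trace(b) - trace(1) = y^2 - 2
use: trace(b^2 a) = trace(b)*trace(a b) - trace(a) = y*z - x
trace(b a^-1 b) = trace(b^2)*trace(a) - trace(b^2 a) = x*y^2 - y*z - x
apply: trace(b a b a) = trace(b a)*trace(b a) - trace(1)   [split at repeated b] = z^2 - 2
apply: trace(b a^-1 b a) = trace(b a b)*trace(a) - trace(b a b a) = x*y*z - x^2 - z^2 + 2
apply: trace(a^-1 b a^-1 b) = trace(b a^-1 b)*trace(a) - trace(b a^-1 b a) = x^2*y^2 - 2*x*y*z + z^2 - 2
trace(b^-1 a^-1 b a^-1) = trace(a^-1 b a^-1)*trace(b) - trace(a^-1 b a^-1 b) = x*y*z - y^2 - z^2 + 2
use: trace(a^-1 b^-2 a^-1 b) = trace(b^-1 a^-1 b a^-1)*trace(b) - trace(b^-1 a^-1 b a^-1 b) = x*y^2*z - x^2*y - y^3 - y*z^2 + x*z + 3*y
trace(b^-1 a^-1 b^-1 a^-1 b^-1) = trace(a^-1 b^-2 a^-1)*trace(b) - trace(a^-1 b^-2 a^-1 b) = y*z^2 - x*z - y
apply: trace(a^-1 b a b^-1) = trace(a^-1 b a)*trace(b) - trace(a^-1 b a b)   [inverse elimination on b] = -x*y*z + x^2 + y^2 + z^2 - 2
use: trace(a b^-2 a^-1 b) = trace(a^-1 b a b^-1)*trace(b) - trace(a^-1 b a)   [inverse elimination on b] = -x*y^2*z + x^2*y + y^3 + y*z^2 - 3*y
trace(b^-1 a^-1 b^-1 a b^-1) = trace(a b^-2 a^-1)*trace(b) - trace(a b^-2 a^-1 b)   [inverse elimination on b] = x*y^2*z - x^2*y - y*z^2 + y
trace(a b^-2 a) = trace(b^-1 a^2)*trace(b) - trace(b^-1 a^2 b)   [inverse elimination on b] = x^2*y^2 - x*y*z - x^2 - y^2 + 2
trace(a b^-2 a b) = trace(a b a b^-1)*trace(b) - trace(a b a)   [inverse elimination on b] = x*y^2*z - y^3 - y*z^2 - x*z + 3*y
trace(b^-1 a b^-1 a b^-1) = trace(a b^-2 a)*trace(b) - trace(a b^-2 a b)   [inverse elimination on b] = x^2*y^3 - 2*x*y^2*z - x^2*y + y*z^2 + x*z - y
trace(a^3) = trace(a)*trace(a^2) - trace(a)   [square of a] = x^3 - 3*x
trace(a^3 b) = trace(a)*trace(a b a) - trace(a b)   [square of a] = x^2*z - x*y - z
apply: trace(a^2 b^-1 a) = trace(a^3)*trace(b) - trace(a^3 b)   [inverse elimination on b] = x^3*y - x^2*z - 2*x*y + z
trace(a b a^2 b) = trace(a)*trace(b a b a) - trace(b a b)   [square of a] = x*z^2 - y*z - x
apply: trace(a^2 b^-1 a b) = trace(a b a^2)*trace(b) - trace(a b a^2 b)   [inverse elimination on b] = x^2*y*z - x*y^2 - x*z^2 + x
apply: trace(a b^-1 a b^-1 a) = trace(a^2 b^-1 a)*trace(b) - trace(a^2 b^-1 a b)   [inverse elimination on b] = x^3*y^2 - 2*x^2*y*z - x*y^2 + x*z^2 + y*z - x
use: trace(a b a b^-1 a) = trace(a^2 b a)*trace(b) - trace(a^2 b a b)   [inverse elimination on b] = x^2*y*z - x*y^2 - x*z^2 + x
trace(a b a b a b) = trace(b a b a)*trace(b a) - trace(a b)   [split at a repeated b] = z^3 - 3*z
trace(a b a b^-1 a b) = trace(a b a b a)*trace(b) - trace(a b a b a b)   [inverse elimination on b] = x*y*z^2 - y^2*z - z^3 - x*y + 3*z
trace(a b^-1 a b^-1 a b) = trace(a b a b^-1 a)*trace(b) - trace(a b a b^-1 a b)   [inverse elimination on b] = x^2*y^2*z - x*y^3 - 2*x*y*z^2 + y^2*z + z^3 + 2*x*y - 3*z
apply: trace(b^-1 a b^-1 a b^-1 a) = trace(a b^-1 a b^-1 a)*trace(b) - trace(a b^-1 a b^-1 a b)   [inverse elimination on b] = x^3*y^3 - 3*x^2*y^2*z + 3*x*y*z^2 - z^3 - 3*x*y + 3*z
apply: trace(b^-1 a^-1 b^-1 a b^-1 a) = trace(b^-1 a b^-1 a b^-1)*trace(a) - trace(b^-1 a b^-1 a b^-1 a)   [inverse elimination on a] = x^2*y^2*z - x^3*y - 2*x*y*z^2 + x^2*z + z^3 + 2*x*y - 3*z
apply: trace(b^-1 a^-1 b^-1 a^-1 b^-1 a) = trace(b^-1 a^-1 b^-1 a b^-1)*trace(a) - trace(b^-1 a^-1 b^-1 a b^-1 a)   [inverse elimination on a] = x*y*z^2 - x^2*z - z^3 - x*y + 3*z
assemble the triple (trace(r) - 2; trace(r a) - x; trace(r b) - y)

y*z^2 - x*z - y - 2; x*y*z^2 - x^2*z - z^3 - x*y - x + 3*z; z^2 - y - 2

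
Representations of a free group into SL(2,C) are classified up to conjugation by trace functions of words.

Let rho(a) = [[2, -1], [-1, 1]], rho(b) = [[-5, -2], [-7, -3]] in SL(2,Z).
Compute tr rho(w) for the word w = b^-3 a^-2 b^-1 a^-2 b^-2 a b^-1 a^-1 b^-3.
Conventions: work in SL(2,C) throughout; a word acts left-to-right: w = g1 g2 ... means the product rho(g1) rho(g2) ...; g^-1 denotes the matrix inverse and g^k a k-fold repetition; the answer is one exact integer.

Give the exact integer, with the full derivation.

rho(b^-1) = [[-3, 2], [7, -5]]
... * rho(b^-1) = [[-3, 2], [7, -5]]  ->  [[23, -16], [-56, 39]]
... * rho(b^-1) = [[-3, 2], [7, -5]]  ->  [[-181, 126], [441, -307]]
... * rho(a^-1) = [[1, 1], [1, 2]]  ->  [[-55, 71], [134, -173]]
... * rho(a^-1) = [[1, 1], [1, 2]]  ->  [[16, 87], [-39, -212]]
... * rho(b^-1) = [[-3, 2], [7, -5]]  ->  [[561, -403], [-1367, 982]]
... * rho(a^-1) = [[1, 1], [1, 2]]  ->  [[158, -245], [-385, 597]]
... * rho(a^-1) = [[1, 1], [1, 2]]  ->  [[-87, -332], [212, 809]]
... * rho(b^-1) = [[-3, 2], [7, -5]]  ->  [[-2063, 1486], [5027, -3621]]
... * rho(b^-1) = [[-3, 2], [7, -5]]  ->  [[16591, -11556], [-40428, 28159]]
... * rho(a) = [[2, -1], [-1, 1]]  ->  [[44738, -28147], [-109015, 68587]]
... * rho(b^-1) = [[-3, 2], [7, -5]]  ->  [[-331243, 230211], [807154, -560965]]
... * rho(a^-1) = [[1, 1], [1, 2]]  ->  [[-101032, 129179], [246189, -314776]]
... * rho(b^-1) = [[-3, 2], [7, -5]]  ->  [[1207349, -847959], [-2941999, 2066258]]
... * rho(b^-1) = [[-3, 2], [7, -5]]  ->  [[-9557760, 6654493], [23289803, -16215288]]
... * rho(b^-1) = [[-3, 2], [7, -5]]  ->  [[75254731, -52387985], [-183376425, 127656046]]
tr = 75254731 + 127656046 = 202910777

202910777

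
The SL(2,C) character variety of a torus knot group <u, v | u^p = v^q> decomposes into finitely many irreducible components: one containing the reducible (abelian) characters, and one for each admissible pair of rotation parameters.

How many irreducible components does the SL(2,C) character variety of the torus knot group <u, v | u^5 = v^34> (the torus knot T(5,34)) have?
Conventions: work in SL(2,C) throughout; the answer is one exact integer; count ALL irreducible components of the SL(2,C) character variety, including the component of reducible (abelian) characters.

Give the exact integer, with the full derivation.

For T(5,34): irreducibility forces the central element u^5 = v^34 to one of +I, -I.
On an irreducible component, tr(u) is locked at 2*cos(pi*alpha/5) for some alpha in 1..4, and tr(v) at 2*cos(pi*beta/34) for some beta in 1..33.
The two central values (-1)^alpha I and (-1)^beta I must be the same matrix, so alpha and beta share a parity.
Enumerate parity-matched pairs: 2*17 odd-odd plus 2*16 even-even gives 66.
That is 66 components of irreducible characters, and with the reducible (abelian) component the total is 67.

67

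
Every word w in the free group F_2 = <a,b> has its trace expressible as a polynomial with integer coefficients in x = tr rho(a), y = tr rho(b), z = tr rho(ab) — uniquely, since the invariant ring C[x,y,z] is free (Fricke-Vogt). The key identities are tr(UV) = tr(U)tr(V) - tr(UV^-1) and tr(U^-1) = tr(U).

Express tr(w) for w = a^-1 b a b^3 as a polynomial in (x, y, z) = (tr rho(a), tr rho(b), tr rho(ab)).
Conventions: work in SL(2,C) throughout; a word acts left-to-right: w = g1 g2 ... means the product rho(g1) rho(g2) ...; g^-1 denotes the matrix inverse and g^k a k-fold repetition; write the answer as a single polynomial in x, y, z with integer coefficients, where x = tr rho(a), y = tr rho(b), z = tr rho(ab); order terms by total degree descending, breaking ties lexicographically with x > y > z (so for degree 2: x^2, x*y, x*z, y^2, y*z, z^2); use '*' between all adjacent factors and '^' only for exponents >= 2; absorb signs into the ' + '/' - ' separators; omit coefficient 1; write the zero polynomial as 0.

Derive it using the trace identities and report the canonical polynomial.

next, tr(a b^2) = tr(b) * tr(a b) - tr(a) = y*z - x
next, tr(a b^3) = tr(b) * tr(a b^2) - tr(a b) = y^2*z - x*y - z
tr(b a b^3) = tr(b) * tr(a b^3) - tr(a b^2) = y^3*z - x*y^2 - 2*y*z + x
tr(a b a b) = tr(a b) * tr(a b) - tr(1) = z^2 - 2
and tr(a b a) = tr(a) * tr(b a) - tr(b) = x*z - y
and tr(b a b a b) = tr(b) * tr(a b a b) - tr(a b a) = y*z^2 - x*z - y
next, tr(b a b^3 a) = tr(b) * tr(b a b a b) - tr(b a b a) = y^2*z^2 - x*y*z - y^2 - z^2 + 2
tr(a^-1 b a b^3) = tr(b a b^3) * tr(a) - tr(b a b^3 a) = x*y^3*z - x^2*y^2 - y^2*z^2 - x*y*z + x^2 + y^2 + z^2 - 2

x*y^3*z - x^2*y^2 - y^2*z^2 - x*y*z + x^2 + y^2 + z^2 - 2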